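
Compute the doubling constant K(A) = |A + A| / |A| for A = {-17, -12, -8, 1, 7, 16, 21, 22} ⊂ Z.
K = |A + A| / |A| = 30/8 = 15/4

Enumerate A + A = {a + b : a, b ∈ A}. With |A| = 8, there are |A|^2 = 64 ordered sum pairs; collecting distinct values, A + A = {-34, -29, -25, -24, -20, -16, -11, -10, -7, -5, -1, 2, 4, 5, 8, 9, 10, 13, 14, 17, 22, 23, 28, 29, 32, 37, 38, 42, 43, 44}, so |A + A| = 30. Thus K = 30/8 = 15/4. For comparison, the minimum possible |A + A| over all 8-element sets is 2·8 − 1 = 15 (so min K = 15/8), attained only by arithmetic progressions.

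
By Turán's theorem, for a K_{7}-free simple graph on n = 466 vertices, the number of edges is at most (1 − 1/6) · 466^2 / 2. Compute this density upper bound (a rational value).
Turán density bound = (5/6) · 466^2/2 = 271445/3 ≈ 90481.6667

Turán's theorem: ex(n, K_{r+1}) is achieved by the complete r-partite Turán graph T(n, r) with parts as balanced as possible, and is at most (1 − 1/r) · n^2/2. For r = 6, n = 466: the density bound is (5/6) · 217156/2 = 271445/3 ≈ 90481.6667. The integer-valued extremum is e(T(466, 6)) = 90481, which is strictly less than the density bound 271445/3 since 6 ∤ 466 (the parts of T(466, 6) cannot all be equal).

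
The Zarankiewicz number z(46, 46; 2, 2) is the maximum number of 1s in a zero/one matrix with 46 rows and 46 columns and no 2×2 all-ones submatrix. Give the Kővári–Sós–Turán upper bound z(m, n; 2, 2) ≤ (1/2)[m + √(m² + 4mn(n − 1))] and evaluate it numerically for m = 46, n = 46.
z(46, 46; 2, 2) ≤ (1/2)[46 + √(46² + 4·46·46·45)] = (1/2)[46 + √382996] = 332.4334

Kővári–Sós–Turán: let r_1, ..., r_46 be the row sums and z = Σ r_i the total number of 1s. Each pair of columns can share at most one row with both entries 1 (else a 2×2 all-ones block appears), so Σ_i C(r_i, 2) ≤ C(46, 2) = 1035. By convexity Σ_i C(r_i, 2) ≥ 46·C(z/46, 2) = z(z − 46)/(2·46), giving z² − 46z − 46·46·45 ≤ 0 and hence z ≤ (1/2)[46 + √(2116 + 4·95220)] = (1/2)[46 + √382996] ≈ (1/2)(46 + 618.8667) = 332.4334.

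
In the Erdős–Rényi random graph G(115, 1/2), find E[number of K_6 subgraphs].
E[# K_6] = C(115, 6) · (1/2)^C(6, 2) = 2813729380 / 2^15 = 703432345/8192 ≈ 85868.206177

For each 6-subset S of vertices (there are C(115, 6) = 2813729380 such S), let X_S = 1 if S induces a K_6 (all C(6, 2) = 15 edges present). Then P(X_S = 1) = (1/2)^15 = 1/32768. By linearity of expectation, E[# K_6] = C(115, 6) · (1/2)^15 = 2813729380 / 32768 = 703432345/8192 ≈ 85868.206177.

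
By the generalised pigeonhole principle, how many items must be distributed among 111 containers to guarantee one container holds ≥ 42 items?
n = (42 − 1)·111 + 1 = 4552

By the generalised pigeonhole principle, to guarantee some box contains ≥ r objects we need more than (r − 1) · k objects total. Threshold: n = (r − 1) · k + 1. With r = 42 and k = 111: n = 41 · 111 + 1 = 4551 + 1 = 4552. For n = 4551 = 41 · 111, we can put exactly 41 objects in every box, avoiding 42 in any single one — so 4552 is tight.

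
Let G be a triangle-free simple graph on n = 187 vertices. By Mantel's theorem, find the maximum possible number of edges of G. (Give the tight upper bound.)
ex(187, K_3) = ⌊187^2/4⌋ = 8742

Mantel (1907): a triangle-free graph on n vertices has at most ⌊n^2/4⌋ edges, with equality for the complete bipartite graph K_{⌊n/2⌋, ⌈n/2⌉}. For n = 187: ⌊187^2/4⌋ = ⌊34969/4⌋ = 8742. The extremal graph is K_{93, 94}, which has 93·94 = 8742 edges.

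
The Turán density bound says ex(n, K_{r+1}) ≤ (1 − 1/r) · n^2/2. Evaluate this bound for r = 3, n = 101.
Turán density bound = (2/3) · 101^2/2 = 10201/3 ≈ 3400.3333

Turán's theorem: ex(n, K_{r+1}) is achieved by the complete r-partite Turán graph T(n, r) with parts as balanced as possible, and is at most (1 − 1/r) · n^2/2. For r = 3, n = 101: the density bound is (2/3) · 10201/2 = 10201/3 ≈ 3400.3333. The integer-valued extremum is e(T(101, 3)) = 3400, which is strictly less than the density bound 10201/3 since 3 ∤ 101 (the parts of T(101, 3) cannot all be equal).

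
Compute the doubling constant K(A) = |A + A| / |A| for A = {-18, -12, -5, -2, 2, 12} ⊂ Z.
K = |A + A| / |A| = 19/6

Enumerate A + A = {a + b : a, b ∈ A}. With |A| = 6, there are |A|^2 = 36 ordered sum pairs; collecting distinct values, A + A = {-36, -30, -24, -23, -20, -17, -16, -14, -10, -7, -6, -4, -3, 0, 4, 7, 10, 14, 24}, so |A + A| = 19. Thus K = 19/6. For comparison, the minimum possible |A + A| over all 6-element sets is 2·6 − 1 = 11 (so min K = 11/6), attained only by arithmetic progressions.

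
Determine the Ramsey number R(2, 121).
R(2, 121) = 121

R(2, k) = k for all k ≥ 2: in a 2-colouring of K_k, either some edge is red (a red K_2) or all edges are blue (a blue K_k). And K_{120} coloured all-blue has no blue K_121, so R(2, 121) > 120. Hence R(2, 121) = 121.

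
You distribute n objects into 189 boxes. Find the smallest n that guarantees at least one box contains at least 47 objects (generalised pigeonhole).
n = (47 − 1)·189 + 1 = 8695

By the generalised pigeonhole principle, to guarantee some box contains ≥ r objects we need more than (r − 1) · k objects total. Threshold: n = (r − 1) · k + 1. With r = 47 and k = 189: n = 46 · 189 + 1 = 8694 + 1 = 8695. For n = 8694 = 46 · 189, we can put exactly 46 objects in every box, avoiding 47 in any single one — so 8695 is tight.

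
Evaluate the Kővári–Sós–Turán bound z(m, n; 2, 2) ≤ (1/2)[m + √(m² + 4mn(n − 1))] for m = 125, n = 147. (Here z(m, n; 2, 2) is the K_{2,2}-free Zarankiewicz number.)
z(125, 147; 2, 2) ≤ (1/2)[125 + √(125² + 4·125·147·146)] = (1/2)[125 + √10746625] = 1701.6023

Kővári–Sós–Turán: let r_1, ..., r_125 be the row sums and z = Σ r_i the total number of 1s. Each pair of columns can share at most one row with both entries 1 (else a 2×2 all-ones block appears), so Σ_i C(r_i, 2) ≤ C(147, 2) = 10731. By convexity Σ_i C(r_i, 2) ≥ 125·C(z/125, 2) = z(z − 125)/(2·125), giving z² − 125z − 125·147·146 ≤ 0 and hence z ≤ (1/2)[125 + √(15625 + 4·2682750)] = (1/2)[125 + √10746625] ≈ (1/2)(125 + 3278.2045) = 1701.6023.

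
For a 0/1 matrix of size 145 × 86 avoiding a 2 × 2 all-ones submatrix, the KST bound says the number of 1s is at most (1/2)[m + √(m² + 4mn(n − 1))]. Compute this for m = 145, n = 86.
z(145, 86; 2, 2) ≤ (1/2)[145 + √(145² + 4·145·86·85)] = (1/2)[145 + √4260825] = 1104.5883

Kővári–Sós–Turán: let r_1, ..., r_145 be the row sums and z = Σ r_i the total number of 1s. Each pair of columns can share at most one row with both entries 1 (else a 2×2 all-ones block appears), so Σ_i C(r_i, 2) ≤ C(86, 2) = 3655. By convexity Σ_i C(r_i, 2) ≥ 145·C(z/145, 2) = z(z − 145)/(2·145), giving z² − 145z − 145·86·85 ≤ 0 and hence z ≤ (1/2)[145 + √(21025 + 4·1059950)] = (1/2)[145 + √4260825] ≈ (1/2)(145 + 2064.1766) = 1104.5883.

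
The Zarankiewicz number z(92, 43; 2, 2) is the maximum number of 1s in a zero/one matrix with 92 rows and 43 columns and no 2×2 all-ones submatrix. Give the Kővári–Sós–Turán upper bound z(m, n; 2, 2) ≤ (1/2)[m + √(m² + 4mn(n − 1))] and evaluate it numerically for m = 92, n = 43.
z(92, 43; 2, 2) ≤ (1/2)[92 + √(92² + 4·92·43·42)] = (1/2)[92 + √673072] = 456.2048

Kővári–Sós–Turán: let r_1, ..., r_92 be the row sums and z = Σ r_i the total number of 1s. Each pair of columns can share at most one row with both entries 1 (else a 2×2 all-ones block appears), so Σ_i C(r_i, 2) ≤ C(43, 2) = 903. By convexity Σ_i C(r_i, 2) ≥ 92·C(z/92, 2) = z(z − 92)/(2·92), giving z² − 92z − 92·43·42 ≤ 0 and hence z ≤ (1/2)[92 + √(8464 + 4·166152)] = (1/2)[92 + √673072] ≈ (1/2)(92 + 820.4097) = 456.2048.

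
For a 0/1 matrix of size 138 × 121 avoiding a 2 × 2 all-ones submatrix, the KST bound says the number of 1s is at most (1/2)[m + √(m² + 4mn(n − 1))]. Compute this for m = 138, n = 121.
z(138, 121; 2, 2) ≤ (1/2)[138 + √(138² + 4·138·121·120)] = (1/2)[138 + √8034084] = 1486.223

Kővári–Sós–Turán: let r_1, ..., r_138 be the row sums and z = Σ r_i the total number of 1s. Each pair of columns can share at most one row with both entries 1 (else a 2×2 all-ones block appears), so Σ_i C(r_i, 2) ≤ C(121, 2) = 7260. By convexity Σ_i C(r_i, 2) ≥ 138·C(z/138, 2) = z(z − 138)/(2·138), giving z² − 138z − 138·121·120 ≤ 0 and hence z ≤ (1/2)[138 + √(19044 + 4·2003760)] = (1/2)[138 + √8034084] ≈ (1/2)(138 + 2834.446) = 1486.223.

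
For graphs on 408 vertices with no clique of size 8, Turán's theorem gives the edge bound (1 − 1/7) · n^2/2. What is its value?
Turán density bound = (6/7) · 408^2/2 = 499392/7 ≈ 71341.7143

Turán's theorem: ex(n, K_{r+1}) is achieved by the complete r-partite Turán graph T(n, r) with parts as balanced as possible, and is at most (1 − 1/r) · n^2/2. For r = 7, n = 408: the density bound is (6/7) · 166464/2 = 499392/7 ≈ 71341.7143. The integer-valued extremum is e(T(408, 7)) = 71341, which is strictly less than the density bound 499392/7 since 7 ∤ 408 (the parts of T(408, 7) cannot all be equal).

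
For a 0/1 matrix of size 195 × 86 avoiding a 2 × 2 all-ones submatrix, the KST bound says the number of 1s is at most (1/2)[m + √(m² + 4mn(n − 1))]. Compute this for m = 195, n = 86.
z(195, 86; 2, 2) ≤ (1/2)[195 + √(195² + 4·195·86·85)] = (1/2)[195 + √5739825] = 1295.3966

Kővári–Sós–Turán: let r_1, ..., r_195 be the row sums and z = Σ r_i the total number of 1s. Each pair of columns can share at most one row with both entries 1 (else a 2×2 all-ones block appears), so Σ_i C(r_i, 2) ≤ C(86, 2) = 3655. By convexity Σ_i C(r_i, 2) ≥ 195·C(z/195, 2) = z(z − 195)/(2·195), giving z² − 195z − 195·86·85 ≤ 0 and hence z ≤ (1/2)[195 + √(38025 + 4·1425450)] = (1/2)[195 + √5739825] ≈ (1/2)(195 + 2395.7932) = 1295.3966.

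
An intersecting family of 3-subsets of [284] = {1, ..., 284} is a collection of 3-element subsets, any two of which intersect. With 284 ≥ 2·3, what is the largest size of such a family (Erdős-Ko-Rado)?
max |F| = C(283, 2) = 39903

The Erdős-Ko-Rado theorem states: for n ≥ 2k, an intersecting family of k-subsets of an n-element set has size at most C(n − 1, k − 1), with equality for 'star' families {A ⊆ [n] : |A| = k, i ∈ A} (fix an element i). For n = 284, k = 3: C(283, 2) = 39903.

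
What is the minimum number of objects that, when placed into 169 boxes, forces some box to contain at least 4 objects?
n = (4 − 1)·169 + 1 = 508

By the generalised pigeonhole principle, to guarantee some box contains ≥ r objects we need more than (r − 1) · k objects total. Threshold: n = (r − 1) · k + 1. With r = 4 and k = 169: n = 3 · 169 + 1 = 507 + 1 = 508. For n = 507 = 3 · 169, we can put exactly 3 objects in every box, avoiding 4 in any single one — so 508 is tight.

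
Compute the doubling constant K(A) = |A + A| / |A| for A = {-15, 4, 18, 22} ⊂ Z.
K = |A + A| / |A| = 10/4 = 5/2

Enumerate A + A = {a + b : a, b ∈ A}. With |A| = 4, there are |A|^2 = 16 ordered sum pairs; collecting distinct values, A + A = {-30, -11, 3, 7, 8, 22, 26, 36, 40, 44}, so |A + A| = 10. Thus K = 10/4 = 5/2. For comparison, the minimum possible |A + A| over all 4-element sets is 2·4 − 1 = 7 (so min K = 7/4), attained only by arithmetic progressions.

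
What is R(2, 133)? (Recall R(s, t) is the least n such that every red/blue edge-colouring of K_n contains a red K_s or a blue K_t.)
R(2, 133) = 133

R(2, k) = k for all k ≥ 2: in a 2-colouring of K_k, either some edge is red (a red K_2) or all edges are blue (a blue K_k). And K_{132} coloured all-blue has no blue K_133, so R(2, 133) > 132. Hence R(2, 133) = 133.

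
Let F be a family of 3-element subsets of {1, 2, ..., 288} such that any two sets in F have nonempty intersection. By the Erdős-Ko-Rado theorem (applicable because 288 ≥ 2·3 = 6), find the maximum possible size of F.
max |F| = C(287, 2) = 41041

Erdős-Ko-Rado (1961): when n ≥ 2k, max |F| = C(n−1, k−1). The bound is attained by the star {A : i ∈ A} for any fixed i ∈ [n]. Here C(288−1, 3−1) = C(287, 2) = 41041.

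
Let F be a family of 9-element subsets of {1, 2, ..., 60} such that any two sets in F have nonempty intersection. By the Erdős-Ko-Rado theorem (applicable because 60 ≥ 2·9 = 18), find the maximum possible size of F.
max |F| = C(59, 8) = 2217471399

Erdős-Ko-Rado (1961): when n ≥ 2k, max |F| = C(n−1, k−1). The bound is attained by the star {A : i ∈ A} for any fixed i ∈ [n]. Here C(60−1, 9−1) = C(59, 8) = 2217471399.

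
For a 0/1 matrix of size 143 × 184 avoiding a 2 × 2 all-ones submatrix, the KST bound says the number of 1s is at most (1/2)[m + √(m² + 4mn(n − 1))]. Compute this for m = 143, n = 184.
z(143, 184; 2, 2) ≤ (1/2)[143 + √(143² + 4·143·184·183)] = (1/2)[143 + √19280833] = 2266.9973

Kővári–Sós–Turán: let r_1, ..., r_143 be the row sums and z = Σ r_i the total number of 1s. Each pair of columns can share at most one row with both entries 1 (else a 2×2 all-ones block appears), so Σ_i C(r_i, 2) ≤ C(184, 2) = 16836. By convexity Σ_i C(r_i, 2) ≥ 143·C(z/143, 2) = z(z − 143)/(2·143), giving z² − 143z − 143·184·183 ≤ 0 and hence z ≤ (1/2)[143 + √(20449 + 4·4815096)] = (1/2)[143 + √19280833] ≈ (1/2)(143 + 4390.9945) = 2266.9973.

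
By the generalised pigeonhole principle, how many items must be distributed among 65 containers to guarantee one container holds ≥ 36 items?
n = (36 − 1)·65 + 1 = 2276

By the generalised pigeonhole principle, to guarantee some box contains ≥ r objects we need more than (r − 1) · k objects total. Threshold: n = (r − 1) · k + 1. With r = 36 and k = 65: n = 35 · 65 + 1 = 2275 + 1 = 2276. For n = 2275 = 35 · 65, we can put exactly 35 objects in every box, avoiding 36 in any single one — so 2276 is tight.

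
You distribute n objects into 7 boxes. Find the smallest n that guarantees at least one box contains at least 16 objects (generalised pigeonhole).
n = (16 − 1)·7 + 1 = 106

By the generalised pigeonhole principle, to guarantee some box contains ≥ r objects we need more than (r − 1) · k objects total. Threshold: n = (r − 1) · k + 1. With r = 16 and k = 7: n = 15 · 7 + 1 = 105 + 1 = 106. For n = 105 = 15 · 7, we can put exactly 15 objects in every box, avoiding 16 in any single one — so 106 is tight.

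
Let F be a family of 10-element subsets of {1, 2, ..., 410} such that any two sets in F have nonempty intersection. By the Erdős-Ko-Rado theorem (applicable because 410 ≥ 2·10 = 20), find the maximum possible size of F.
max |F| = C(409, 9) = 807704943939438831

Erdős-Ko-Rado (1961): when n ≥ 2k, max |F| = C(n−1, k−1). The bound is attained by the star {A : i ∈ A} for any fixed i ∈ [n]. Here C(410−1, 10−1) = C(409, 9) = 807704943939438831.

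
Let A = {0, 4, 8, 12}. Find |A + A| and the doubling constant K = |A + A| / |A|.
K = |A + A| / |A| = 7/4

Enumerate A + A = {a + b : a, b ∈ A}. With |A| = 4, there are |A|^2 = 16 ordered sum pairs; collecting distinct values, A + A = {0, 4, 8, 12, 16, 20, 24}, so |A + A| = 7. Thus K = 7/4. Here |A + A| = 2|A| − 1 = 7, the minimum possible — so K = 7/4 is minimal, which holds iff A is an arithmetic progression.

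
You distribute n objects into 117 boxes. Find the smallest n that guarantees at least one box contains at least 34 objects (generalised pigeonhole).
n = (34 − 1)·117 + 1 = 3862

By the generalised pigeonhole principle, to guarantee some box contains ≥ r objects we need more than (r − 1) · k objects total. Threshold: n = (r − 1) · k + 1. With r = 34 and k = 117: n = 33 · 117 + 1 = 3861 + 1 = 3862. For n = 3861 = 33 · 117, we can put exactly 33 objects in every box, avoiding 34 in any single one — so 3862 is tight.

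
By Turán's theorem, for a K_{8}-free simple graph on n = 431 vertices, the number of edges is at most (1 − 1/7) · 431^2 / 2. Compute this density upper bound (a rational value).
Turán density bound = (6/7) · 431^2/2 = 557283/7 ≈ 79611.8571

Turán's theorem: ex(n, K_{r+1}) is achieved by the complete r-partite Turán graph T(n, r) with parts as balanced as possible, and is at most (1 − 1/r) · n^2/2. For r = 7, n = 431: the density bound is (6/7) · 185761/2 = 557283/7 ≈ 79611.8571. The integer-valued extremum is e(T(431, 7)) = 79611, which is strictly less than the density bound 557283/7 since 7 ∤ 431 (the parts of T(431, 7) cannot all be equal).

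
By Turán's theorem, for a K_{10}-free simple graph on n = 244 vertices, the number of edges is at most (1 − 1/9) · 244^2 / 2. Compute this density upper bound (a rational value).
Turán density bound = (8/9) · 244^2/2 = 238144/9 ≈ 26460.4444

Turán's theorem: ex(n, K_{r+1}) is achieved by the complete r-partite Turán graph T(n, r) with parts as balanced as possible, and is at most (1 − 1/r) · n^2/2. For r = 9, n = 244: the density bound is (8/9) · 59536/2 = 238144/9 ≈ 26460.4444. The integer-valued extremum is e(T(244, 9)) = 26460, which is strictly less than the density bound 238144/9 since 9 ∤ 244 (the parts of T(244, 9) cannot all be equal).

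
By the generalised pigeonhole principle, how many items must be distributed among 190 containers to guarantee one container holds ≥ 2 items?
n = (2 − 1)·190 + 1 = 191

By the generalised pigeonhole principle, to guarantee some box contains ≥ r objects we need more than (r − 1) · k objects total. Threshold: n = (r − 1) · k + 1. With r = 2 and k = 190: n = 1 · 190 + 1 = 190 + 1 = 191. For n = 190 = 1 · 190, we can put exactly 1 objects in every box, avoiding 2 in any single one — so 191 is tight.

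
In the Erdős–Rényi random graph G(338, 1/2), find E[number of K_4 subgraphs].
E[# K_4] = C(338, 4) · (1/2)^C(4, 2) = 534219140 / 2^6 = 133554785/16 = 8347174.0625

For each 4-subset S of vertices (there are C(338, 4) = 534219140 such S), let X_S = 1 if S induces a K_4 (all C(4, 2) = 6 edges present). Then P(X_S = 1) = (1/2)^6 = 1/64. By linearity of expectation, E[# K_4] = C(338, 4) · (1/2)^6 = 534219140 / 64 = 133554785/16 = 8347174.0625.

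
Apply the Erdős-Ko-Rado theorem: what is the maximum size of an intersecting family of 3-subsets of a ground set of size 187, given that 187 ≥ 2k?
max |F| = C(186, 2) = 17205

The Erdős-Ko-Rado theorem states: for n ≥ 2k, an intersecting family of k-subsets of an n-element set has size at most C(n − 1, k − 1), with equality for 'star' families {A ⊆ [n] : |A| = k, i ∈ A} (fix an element i). For n = 187, k = 3: C(186, 2) = 17205.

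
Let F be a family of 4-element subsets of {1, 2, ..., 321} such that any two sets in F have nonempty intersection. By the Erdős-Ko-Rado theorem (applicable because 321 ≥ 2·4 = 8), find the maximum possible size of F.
max |F| = C(320, 3) = 5410240

Erdős-Ko-Rado (1961): when n ≥ 2k, max |F| = C(n−1, k−1). The bound is attained by the star {A : i ∈ A} for any fixed i ∈ [n]. Here C(321−1, 4−1) = C(320, 3) = 5410240.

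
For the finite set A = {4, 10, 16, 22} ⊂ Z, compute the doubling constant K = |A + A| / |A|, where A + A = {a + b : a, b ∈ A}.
K = |A + A| / |A| = 7/4

Enumerate A + A = {a + b : a, b ∈ A}. With |A| = 4, there are |A|^2 = 16 ordered sum pairs; collecting distinct values, A + A = {8, 14, 20, 26, 32, 38, 44}, so |A + A| = 7. Thus K = 7/4. Here |A + A| = 2|A| − 1 = 7, the minimum possible — so K = 7/4 is minimal, which holds iff A is an arithmetic progression.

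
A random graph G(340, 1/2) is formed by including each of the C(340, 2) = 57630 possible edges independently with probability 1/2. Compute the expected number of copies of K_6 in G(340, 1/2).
E[# K_6] = C(340, 6) · (1/2)^C(6, 2) = 2052469935880 / 2^15 = 256558741985/4096 ≈ 62636411.617432

For each 6-subset S of vertices (there are C(340, 6) = 2052469935880 such S), let X_S = 1 if S induces a K_6 (all C(6, 2) = 15 edges present). Then P(X_S = 1) = (1/2)^15 = 1/32768. By linearity of expectation, E[# K_6] = C(340, 6) · (1/2)^15 = 2052469935880 / 32768 = 256558741985/4096 ≈ 62636411.617432.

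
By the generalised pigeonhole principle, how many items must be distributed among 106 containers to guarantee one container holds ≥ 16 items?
n = (16 − 1)·106 + 1 = 1591

By the generalised pigeonhole principle, to guarantee some box contains ≥ r objects we need more than (r − 1) · k objects total. Threshold: n = (r − 1) · k + 1. With r = 16 and k = 106: n = 15 · 106 + 1 = 1590 + 1 = 1591. For n = 1590 = 15 · 106, we can put exactly 15 objects in every box, avoiding 16 in any single one — so 1591 is tight.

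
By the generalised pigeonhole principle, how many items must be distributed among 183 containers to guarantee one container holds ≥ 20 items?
n = (20 − 1)·183 + 1 = 3478

By the generalised pigeonhole principle, to guarantee some box contains ≥ r objects we need more than (r − 1) · k objects total. Threshold: n = (r − 1) · k + 1. With r = 20 and k = 183: n = 19 · 183 + 1 = 3477 + 1 = 3478. For n = 3477 = 19 · 183, we can put exactly 19 objects in every box, avoiding 20 in any single one — so 3478 is tight.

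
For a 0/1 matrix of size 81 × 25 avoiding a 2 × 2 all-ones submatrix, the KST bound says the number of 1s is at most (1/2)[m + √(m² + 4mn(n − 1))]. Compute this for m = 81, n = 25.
z(81, 25; 2, 2) ≤ (1/2)[81 + √(81² + 4·81·25·24)] = (1/2)[81 + √200961] = 264.6434

Kővári–Sós–Turán: let r_1, ..., r_81 be the row sums and z = Σ r_i the total number of 1s. Each pair of columns can share at most one row with both entries 1 (else a 2×2 all-ones block appears), so Σ_i C(r_i, 2) ≤ C(25, 2) = 300. By convexity Σ_i C(r_i, 2) ≥ 81·C(z/81, 2) = z(z − 81)/(2·81), giving z² − 81z − 81·25·24 ≤ 0 and hence z ≤ (1/2)[81 + √(6561 + 4·48600)] = (1/2)[81 + √200961] ≈ (1/2)(81 + 448.2867) = 264.6434.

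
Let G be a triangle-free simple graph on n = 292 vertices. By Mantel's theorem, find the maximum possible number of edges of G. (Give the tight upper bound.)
ex(292, K_3) = ⌊292^2/4⌋ = 21316

Mantel (1907): a triangle-free graph on n vertices has at most ⌊n^2/4⌋ edges, with equality for the complete bipartite graph K_{⌊n/2⌋, ⌈n/2⌉}. For n = 292: ⌊292^2/4⌋ = ⌊85264/4⌋ = 21316. The extremal graph is K_{146, 146}, which has 146·146 = 21316 edges.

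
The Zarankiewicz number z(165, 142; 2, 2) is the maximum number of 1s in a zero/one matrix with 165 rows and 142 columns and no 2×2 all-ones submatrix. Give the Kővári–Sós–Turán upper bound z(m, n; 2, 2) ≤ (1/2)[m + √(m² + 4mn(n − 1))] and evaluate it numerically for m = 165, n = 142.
z(165, 142; 2, 2) ≤ (1/2)[165 + √(165² + 4·165·142·141)] = (1/2)[165 + √13241745] = 1901.9604

Kővári–Sós–Turán: let r_1, ..., r_165 be the row sums and z = Σ r_i the total number of 1s. Each pair of columns can share at most one row with both entries 1 (else a 2×2 all-ones block appears), so Σ_i C(r_i, 2) ≤ C(142, 2) = 10011. By convexity Σ_i C(r_i, 2) ≥ 165·C(z/165, 2) = z(z − 165)/(2·165), giving z² − 165z − 165·142·141 ≤ 0 and hence z ≤ (1/2)[165 + √(27225 + 4·3303630)] = (1/2)[165 + √13241745] ≈ (1/2)(165 + 3638.9209) = 1901.9604.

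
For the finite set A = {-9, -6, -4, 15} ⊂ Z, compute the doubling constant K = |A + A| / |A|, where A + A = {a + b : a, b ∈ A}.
K = |A + A| / |A| = 10/4 = 5/2

Enumerate A + A = {a + b : a, b ∈ A}. With |A| = 4, there are |A|^2 = 16 ordered sum pairs; collecting distinct values, A + A = {-18, -15, -13, -12, -10, -8, 6, 9, 11, 30}, so |A + A| = 10. Thus K = 10/4 = 5/2. For comparison, the minimum possible |A + A| over all 4-element sets is 2·4 − 1 = 7 (so min K = 7/4), attained only by arithmetic progressions.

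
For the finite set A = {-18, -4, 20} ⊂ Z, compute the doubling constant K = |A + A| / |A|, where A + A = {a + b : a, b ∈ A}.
K = |A + A| / |A| = 6/3 = 2

Enumerate A + A = {a + b : a, b ∈ A}. With |A| = 3, there are |A|^2 = 9 ordered sum pairs; collecting distinct values, A + A = {-36, -22, -8, 2, 16, 40}, so |A + A| = 6. Thus K = 6/3 = 2. For comparison, the minimum possible |A + A| over all 3-element sets is 2·3 − 1 = 5 (so min K = 5/3), attained only by arithmetic progressions.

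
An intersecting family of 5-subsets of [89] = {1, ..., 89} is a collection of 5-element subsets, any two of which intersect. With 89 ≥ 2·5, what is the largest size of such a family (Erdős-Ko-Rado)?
max |F| = C(88, 4) = 2331890

Erdős-Ko-Rado (1961): when n ≥ 2k, max |F| = C(n−1, k−1). The bound is attained by the star {A : i ∈ A} for any fixed i ∈ [n]. Here C(89−1, 5−1) = C(88, 4) = 2331890.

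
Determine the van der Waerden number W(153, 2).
W(153, 2) = 153 + 1 = 154

A 2-term AP is any pair of integers, so a monochromatic 2-AP exists iff some colour is used at least twice. With 153 colours, the colouring i ↦ i on {1, ..., 153} uses each colour once, avoiding any monochromatic pair, so W(153, 2) > 153. For {1, ..., 154}, pigeonhole forces two integers of the same colour, which form a monochromatic 2-AP. Hence W(153, 2) = 154.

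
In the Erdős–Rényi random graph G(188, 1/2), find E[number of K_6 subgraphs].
E[# K_6] = C(188, 6) · (1/2)^C(6, 2) = 56574476596 / 2^15 = 14143619149/8192 ≈ 1726516.009399

For each 6-subset S of vertices (there are C(188, 6) = 56574476596 such S), let X_S = 1 if S induces a K_6 (all C(6, 2) = 15 edges present). Then P(X_S = 1) = (1/2)^15 = 1/32768. By linearity of expectation, E[# K_6] = C(188, 6) · (1/2)^15 = 56574476596 / 32768 = 14143619149/8192 ≈ 1726516.009399.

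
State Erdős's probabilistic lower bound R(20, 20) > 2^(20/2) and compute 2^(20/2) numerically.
2^(20/2) = 1024; so R(20, 20) > 1024

Colour each edge of K_n uniformly at random with red/blue. The expected number of monochromatic K_20 is C(n, 20) · 2 · 2^(−C(20,2)). If C(n, 20) · 2^(1 − C(20,2)) < 1, then with positive probability no monochromatic K_20 exists, so R(20, 20) > n. The standard estimate C(n, 20) ≤ n^20/20! shows this inequality holds whenever n ≤ 2^(20/2) (since 20! · 2^(C(20,2) − 1) > 2^(20^2/2) ≥ n^20). Hence R(20, 20) > 2^(20/2) = 1024.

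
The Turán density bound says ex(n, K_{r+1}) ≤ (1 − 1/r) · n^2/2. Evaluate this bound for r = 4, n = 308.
Turán density bound = (3/4) · 308^2/2 = 35574

Turán's theorem: ex(n, K_{r+1}) is achieved by the complete r-partite Turán graph T(n, r) with parts as balanced as possible, and is at most (1 − 1/r) · n^2/2. For r = 4, n = 308: the density bound is (3/4) · 94864/2 = 35574. Since 4 ∣ 308, the Turán graph T(308, 4) has parts of equal size 77, and its edge count e(T(308, 4)) = 35574 attains the density bound exactly.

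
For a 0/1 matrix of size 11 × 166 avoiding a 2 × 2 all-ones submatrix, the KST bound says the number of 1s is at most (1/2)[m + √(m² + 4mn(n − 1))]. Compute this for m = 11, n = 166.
z(11, 166; 2, 2) ≤ (1/2)[11 + √(11² + 4·11·166·165)] = (1/2)[11 + √1205281] = 554.4265

Kővári–Sós–Turán: let r_1, ..., r_11 be the row sums and z = Σ r_i the total number of 1s. Each pair of columns can share at most one row with both entries 1 (else a 2×2 all-ones block appears), so Σ_i C(r_i, 2) ≤ C(166, 2) = 13695. By convexity Σ_i C(r_i, 2) ≥ 11·C(z/11, 2) = z(z − 11)/(2·11), giving z² − 11z − 11·166·165 ≤ 0 and hence z ≤ (1/2)[11 + √(121 + 4·301290)] = (1/2)[11 + √1205281] ≈ (1/2)(11 + 1097.8529) = 554.4265.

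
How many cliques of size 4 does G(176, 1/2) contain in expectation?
E[# K_4] = C(176, 4) · (1/2)^C(4, 2) = 38630900 / 2^6 = 9657725/16 = 603607.8125

For each 4-subset S of vertices (there are C(176, 4) = 38630900 such S), let X_S = 1 if S induces a K_4 (all C(4, 2) = 6 edges present). Then P(X_S = 1) = (1/2)^6 = 1/64. By linearity of expectation, E[# K_4] = C(176, 4) · (1/2)^6 = 38630900 / 64 = 9657725/16 = 603607.8125.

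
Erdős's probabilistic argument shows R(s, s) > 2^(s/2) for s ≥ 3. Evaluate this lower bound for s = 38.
2^(38/2) = 524288; so R(38, 38) > 524288

Colour each edge of K_n uniformly at random with red/blue. The expected number of monochromatic K_38 is C(n, 38) · 2 · 2^(−C(38,2)). If C(n, 38) · 2^(1 − C(38,2)) < 1, then with positive probability no monochromatic K_38 exists, so R(38, 38) > n. The standard estimate C(n, 38) ≤ n^38/38! shows this inequality holds whenever n ≤ 2^(38/2) (since 38! · 2^(C(38,2) − 1) > 2^(38^2/2) ≥ n^38). Hence R(38, 38) > 2^(38/2) = 524288.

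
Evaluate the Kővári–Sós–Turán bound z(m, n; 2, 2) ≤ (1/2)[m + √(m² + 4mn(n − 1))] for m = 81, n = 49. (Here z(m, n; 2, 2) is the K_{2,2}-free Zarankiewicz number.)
z(81, 49; 2, 2) ≤ (1/2)[81 + √(81² + 4·81·49·48)] = (1/2)[81 + √768609] = 478.8517

Kővári–Sós–Turán: let r_1, ..., r_81 be the row sums and z = Σ r_i the total number of 1s. Each pair of columns can share at most one row with both entries 1 (else a 2×2 all-ones block appears), so Σ_i C(r_i, 2) ≤ C(49, 2) = 1176. By convexity Σ_i C(r_i, 2) ≥ 81·C(z/81, 2) = z(z − 81)/(2·81), giving z² − 81z − 81·49·48 ≤ 0 and hence z ≤ (1/2)[81 + √(6561 + 4·190512)] = (1/2)[81 + √768609] ≈ (1/2)(81 + 876.7035) = 478.8517.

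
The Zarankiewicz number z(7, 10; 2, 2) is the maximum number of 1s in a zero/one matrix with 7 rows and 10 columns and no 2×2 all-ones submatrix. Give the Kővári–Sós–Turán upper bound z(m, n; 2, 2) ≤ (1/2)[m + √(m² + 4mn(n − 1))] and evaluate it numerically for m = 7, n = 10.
z(7, 10; 2, 2) ≤ (1/2)[7 + √(7² + 4·7·10·9)] = (1/2)[7 + √2569] = 28.8427

Kővári–Sós–Turán: let r_1, ..., r_7 be the row sums and z = Σ r_i the total number of 1s. Each pair of columns can share at most one row with both entries 1 (else a 2×2 all-ones block appears), so Σ_i C(r_i, 2) ≤ C(10, 2) = 45. By convexity Σ_i C(r_i, 2) ≥ 7·C(z/7, 2) = z(z − 7)/(2·7), giving z² − 7z − 7·10·9 ≤ 0 and hence z ≤ (1/2)[7 + √(49 + 4·630)] = (1/2)[7 + √2569] ≈ (1/2)(7 + 50.6853) = 28.8427.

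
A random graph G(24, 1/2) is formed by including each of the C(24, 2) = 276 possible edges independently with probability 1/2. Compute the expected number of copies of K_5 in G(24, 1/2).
E[# K_5] = C(24, 5) · (1/2)^C(5, 2) = 42504 / 2^10 = 5313/128 = 41.5078125

For each 5-subset S of vertices (there are C(24, 5) = 42504 such S), let X_S = 1 if S induces a K_5 (all C(5, 2) = 10 edges present). Then P(X_S = 1) = (1/2)^10 = 1/1024. By linearity of expectation, E[# K_5] = C(24, 5) · (1/2)^10 = 42504 / 1024 = 5313/128 = 41.5078125.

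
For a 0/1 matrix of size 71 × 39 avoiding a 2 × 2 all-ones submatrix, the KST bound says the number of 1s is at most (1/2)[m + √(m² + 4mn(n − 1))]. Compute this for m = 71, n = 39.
z(71, 39; 2, 2) ≤ (1/2)[71 + √(71² + 4·71·39·38)] = (1/2)[71 + √425929] = 361.8162

Kővári–Sós–Turán: let r_1, ..., r_71 be the row sums and z = Σ r_i the total number of 1s. Each pair of columns can share at most one row with both entries 1 (else a 2×2 all-ones block appears), so Σ_i C(r_i, 2) ≤ C(39, 2) = 741. By convexity Σ_i C(r_i, 2) ≥ 71·C(z/71, 2) = z(z − 71)/(2·71), giving z² − 71z − 71·39·38 ≤ 0 and hence z ≤ (1/2)[71 + √(5041 + 4·105222)] = (1/2)[71 + √425929] ≈ (1/2)(71 + 652.6324) = 361.8162.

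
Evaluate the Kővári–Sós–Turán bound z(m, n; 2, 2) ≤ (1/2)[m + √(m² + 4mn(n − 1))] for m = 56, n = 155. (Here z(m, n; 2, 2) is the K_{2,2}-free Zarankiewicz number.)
z(56, 155; 2, 2) ≤ (1/2)[56 + √(56² + 4·56·155·154)] = (1/2)[56 + √5350016] = 1184.5051

Kővári–Sós–Turán: let r_1, ..., r_56 be the row sums and z = Σ r_i the total number of 1s. Each pair of columns can share at most one row with both entries 1 (else a 2×2 all-ones block appears), so Σ_i C(r_i, 2) ≤ C(155, 2) = 11935. By convexity Σ_i C(r_i, 2) ≥ 56·C(z/56, 2) = z(z − 56)/(2·56), giving z² − 56z − 56·155·154 ≤ 0 and hence z ≤ (1/2)[56 + √(3136 + 4·1336720)] = (1/2)[56 + √5350016] ≈ (1/2)(56 + 2313.0102) = 1184.5051.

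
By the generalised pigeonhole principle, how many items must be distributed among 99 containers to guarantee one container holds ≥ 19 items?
n = (19 − 1)·99 + 1 = 1783

By the generalised pigeonhole principle, to guarantee some box contains ≥ r objects we need more than (r − 1) · k objects total. Threshold: n = (r − 1) · k + 1. With r = 19 and k = 99: n = 18 · 99 + 1 = 1782 + 1 = 1783. For n = 1782 = 18 · 99, we can put exactly 18 objects in every box, avoiding 19 in any single one — so 1783 is tight.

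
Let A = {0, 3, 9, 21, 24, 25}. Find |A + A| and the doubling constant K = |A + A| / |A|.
K = |A + A| / |A| = 20/6 = 10/3

Enumerate A + A = {a + b : a, b ∈ A}. With |A| = 6, there are |A|^2 = 36 ordered sum pairs; collecting distinct values, A + A = {0, 3, 6, 9, 12, 18, 21, 24, 25, 27, 28, 30, 33, 34, 42, 45, 46, 48, 49, 50}, so |A + A| = 20. Thus K = 20/6 = 10/3. For comparison, the minimum possible |A + A| over all 6-element sets is 2·6 − 1 = 11 (so min K = 11/6), attained only by arithmetic progressions.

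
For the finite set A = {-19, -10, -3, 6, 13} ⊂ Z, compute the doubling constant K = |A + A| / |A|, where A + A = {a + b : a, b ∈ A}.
K = |A + A| / |A| = 12/5

Enumerate A + A = {a + b : a, b ∈ A}. With |A| = 5, there are |A|^2 = 25 ordered sum pairs; collecting distinct values, A + A = {-38, -29, -22, -20, -13, -6, -4, 3, 10, 12, 19, 26}, so |A + A| = 12. Thus K = 12/5. For comparison, the minimum possible |A + A| over all 5-element sets is 2·5 − 1 = 9 (so min K = 9/5), attained only by arithmetic progressions.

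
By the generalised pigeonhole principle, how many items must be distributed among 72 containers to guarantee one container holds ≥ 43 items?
n = (43 − 1)·72 + 1 = 3025

By the generalised pigeonhole principle, to guarantee some box contains ≥ r objects we need more than (r − 1) · k objects total. Threshold: n = (r − 1) · k + 1. With r = 43 and k = 72: n = 42 · 72 + 1 = 3024 + 1 = 3025. For n = 3024 = 42 · 72, we can put exactly 42 objects in every box, avoiding 43 in any single one — so 3025 is tight.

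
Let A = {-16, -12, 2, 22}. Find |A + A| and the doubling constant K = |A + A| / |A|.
K = |A + A| / |A| = 10/4 = 5/2

Enumerate A + A = {a + b : a, b ∈ A}. With |A| = 4, there are |A|^2 = 16 ordered sum pairs; collecting distinct values, A + A = {-32, -28, -24, -14, -10, 4, 6, 10, 24, 44}, so |A + A| = 10. Thus K = 10/4 = 5/2. For comparison, the minimum possible |A + A| over all 4-element sets is 2·4 − 1 = 7 (so min K = 7/4), attained only by arithmetic progressions.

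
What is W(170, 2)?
W(170, 2) = 170 + 1 = 171

A 2-term AP is any pair of integers, so a monochromatic 2-AP exists iff some colour is used at least twice. With 170 colours, the colouring i ↦ i on {1, ..., 170} uses each colour once, avoiding any monochromatic pair, so W(170, 2) > 170. For {1, ..., 171}, pigeonhole forces two integers of the same colour, which form a monochromatic 2-AP. Hence W(170, 2) = 171.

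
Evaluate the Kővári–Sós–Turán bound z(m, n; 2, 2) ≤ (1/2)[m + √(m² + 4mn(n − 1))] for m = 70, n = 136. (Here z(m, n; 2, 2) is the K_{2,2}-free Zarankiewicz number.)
z(70, 136; 2, 2) ≤ (1/2)[70 + √(70² + 4·70·136·135)] = (1/2)[70 + √5145700] = 1169.2068

Kővári–Sós–Turán: let r_1, ..., r_70 be the row sums and z = Σ r_i the total number of 1s. Each pair of columns can share at most one row with both entries 1 (else a 2×2 all-ones block appears), so Σ_i C(r_i, 2) ≤ C(136, 2) = 9180. By convexity Σ_i C(r_i, 2) ≥ 70·C(z/70, 2) = z(z − 70)/(2·70), giving z² − 70z − 70·136·135 ≤ 0 and hence z ≤ (1/2)[70 + √(4900 + 4·1285200)] = (1/2)[70 + √5145700] ≈ (1/2)(70 + 2268.4135) = 1169.2068.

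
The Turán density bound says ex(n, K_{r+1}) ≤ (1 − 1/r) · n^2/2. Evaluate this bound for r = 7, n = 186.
Turán density bound = (6/7) · 186^2/2 = 103788/7 ≈ 14826.8571

Turán's theorem: ex(n, K_{r+1}) is achieved by the complete r-partite Turán graph T(n, r) with parts as balanced as possible, and is at most (1 − 1/r) · n^2/2. For r = 7, n = 186: the density bound is (6/7) · 34596/2 = 103788/7 ≈ 14826.8571. The integer-valued extremum is e(T(186, 7)) = 14826, which is strictly less than the density bound 103788/7 since 7 ∤ 186 (the parts of T(186, 7) cannot all be equal).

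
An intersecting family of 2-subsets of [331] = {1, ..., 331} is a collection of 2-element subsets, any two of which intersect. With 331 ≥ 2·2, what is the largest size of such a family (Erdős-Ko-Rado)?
max |F| = C(330, 1) = 330

Erdős-Ko-Rado (1961): when n ≥ 2k, max |F| = C(n−1, k−1). The bound is attained by the star {A : i ∈ A} for any fixed i ∈ [n]. Here C(331−1, 2−1) = C(330, 1) = 330.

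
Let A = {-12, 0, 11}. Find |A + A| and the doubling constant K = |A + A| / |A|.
K = |A + A| / |A| = 6/3 = 2

Enumerate A + A = {a + b : a, b ∈ A}. With |A| = 3, there are |A|^2 = 9 ordered sum pairs; collecting distinct values, A + A = {-24, -12, -1, 0, 11, 22}, so |A + A| = 6. Thus K = 6/3 = 2. For comparison, the minimum possible |A + A| over all 3-element sets is 2·3 − 1 = 5 (so min K = 5/3), attained only by arithmetic progressions.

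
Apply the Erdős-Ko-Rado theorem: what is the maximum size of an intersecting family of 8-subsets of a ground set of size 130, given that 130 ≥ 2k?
max |F| = C(129, 7) = 99949406400

The Erdős-Ko-Rado theorem states: for n ≥ 2k, an intersecting family of k-subsets of an n-element set has size at most C(n − 1, k − 1), with equality for 'star' families {A ⊆ [n] : |A| = k, i ∈ A} (fix an element i). For n = 130, k = 8: C(129, 7) = 99949406400.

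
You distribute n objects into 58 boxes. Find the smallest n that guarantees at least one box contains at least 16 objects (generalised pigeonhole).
n = (16 − 1)·58 + 1 = 871

By the generalised pigeonhole principle, to guarantee some box contains ≥ r objects we need more than (r − 1) · k objects total. Threshold: n = (r − 1) · k + 1. With r = 16 and k = 58: n = 15 · 58 + 1 = 870 + 1 = 871. For n = 870 = 15 · 58, we can put exactly 15 objects in every box, avoiding 16 in any single one — so 871 is tight.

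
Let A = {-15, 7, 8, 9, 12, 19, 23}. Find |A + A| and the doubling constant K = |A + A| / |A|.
K = |A + A| / |A| = 26/7

Enumerate A + A = {a + b : a, b ∈ A}. With |A| = 7, there are |A|^2 = 49 ordered sum pairs; collecting distinct values, A + A = {-30, -8, -7, -6, -3, 4, 8, 14, 15, 16, 17, 18, 19, 20, 21, 24, 26, 27, 28, 30, 31, 32, 35, 38, 42, 46}, so |A + A| = 26. Thus K = 26/7. For comparison, the minimum possible |A + A| over all 7-element sets is 2·7 − 1 = 13 (so min K = 13/7), attained only by arithmetic progressions.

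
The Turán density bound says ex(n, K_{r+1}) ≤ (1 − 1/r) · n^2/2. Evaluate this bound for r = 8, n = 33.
Turán density bound = (7/8) · 33^2/2 = 7623/16 ≈ 476.4375

Turán's theorem: ex(n, K_{r+1}) is achieved by the complete r-partite Turán graph T(n, r) with parts as balanced as possible, and is at most (1 − 1/r) · n^2/2. For r = 8, n = 33: the density bound is (7/8) · 1089/2 = 7623/16 ≈ 476.4375. The integer-valued extremum is e(T(33, 8)) = 476, which is strictly less than the density bound 7623/16 since 8 ∤ 33 (the parts of T(33, 8) cannot all be equal).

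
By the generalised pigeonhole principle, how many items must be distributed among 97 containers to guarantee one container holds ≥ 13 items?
n = (13 − 1)·97 + 1 = 1165

By the generalised pigeonhole principle, to guarantee some box contains ≥ r objects we need more than (r − 1) · k objects total. Threshold: n = (r − 1) · k + 1. With r = 13 and k = 97: n = 12 · 97 + 1 = 1164 + 1 = 1165. For n = 1164 = 12 · 97, we can put exactly 12 objects in every box, avoiding 13 in any single one — so 1165 is tight.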